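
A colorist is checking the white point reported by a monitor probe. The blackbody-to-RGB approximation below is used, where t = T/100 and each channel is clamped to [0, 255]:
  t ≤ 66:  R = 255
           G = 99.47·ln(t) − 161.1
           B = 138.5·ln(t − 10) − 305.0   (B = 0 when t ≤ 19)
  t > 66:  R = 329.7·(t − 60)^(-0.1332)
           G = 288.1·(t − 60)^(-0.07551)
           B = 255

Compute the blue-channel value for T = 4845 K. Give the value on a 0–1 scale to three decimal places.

t = 4845/100 = 48.45; the t ≤ 66 branch applies.
B = 138.5·ln(48.45 − 10) − 305.0 = 138.5·ln 38.45 − 305.0 = 138.5·3.6494 − 305.0 = 200.436.
On a 0–1 scale: 200.436/255 = 0.7860 → 0.786.

0.786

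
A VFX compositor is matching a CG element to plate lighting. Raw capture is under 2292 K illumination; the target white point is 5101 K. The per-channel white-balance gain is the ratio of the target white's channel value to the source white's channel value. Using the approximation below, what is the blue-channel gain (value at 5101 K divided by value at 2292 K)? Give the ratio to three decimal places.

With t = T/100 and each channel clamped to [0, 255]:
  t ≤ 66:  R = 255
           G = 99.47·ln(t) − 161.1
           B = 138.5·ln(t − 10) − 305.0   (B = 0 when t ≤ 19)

At 2292 K (t = 22.92):
  B = 138.5·ln(22.92 − 10) − 305.0 = 138.5·ln 12.92 − 305.0 = 138.5·2.5588 − 305.0 = 49.391.
At 5101 K (t = 51.01):
  B = 138.5·ln(51.01 − 10) − 305.0 = 138.5·ln 41.01 − 305.0 = 138.5·3.7138 − 305.0 = 209.364.
Gain = 209.364 / 49.391 = 4.2389 → 4.239.

4.239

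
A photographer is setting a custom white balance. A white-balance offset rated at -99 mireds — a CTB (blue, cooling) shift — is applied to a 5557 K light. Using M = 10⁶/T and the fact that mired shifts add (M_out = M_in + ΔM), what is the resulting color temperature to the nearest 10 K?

12350 K

M_in = 10⁶/5557 = 179.95 mireds.
M_out = 179.95 + (-99) = 80.95 mireds.
T_out = 10⁶/80.95 = 12352.8 K → 12350 K.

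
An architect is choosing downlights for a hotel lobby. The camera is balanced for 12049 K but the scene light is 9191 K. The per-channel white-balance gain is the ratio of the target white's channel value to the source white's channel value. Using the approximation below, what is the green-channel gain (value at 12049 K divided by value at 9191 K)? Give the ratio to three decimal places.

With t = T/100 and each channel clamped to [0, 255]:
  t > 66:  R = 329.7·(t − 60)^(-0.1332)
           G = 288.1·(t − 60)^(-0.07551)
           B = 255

At 9191 K (t = 91.91):
  G = 288.1·(91.91 − 60)^(-0.07551) = 288.1·31.91^(-0.07551) = 288.1·0.76991 = 221.810.
At 12049 K (t = 120.49):
  G = 288.1·(120.49 − 60)^(-0.07551) = 288.1·60.49^(-0.07551) = 288.1·0.73361 = 211.353.
Gain = 211.353 / 221.810 = 0.9529 → 0.953.

0.953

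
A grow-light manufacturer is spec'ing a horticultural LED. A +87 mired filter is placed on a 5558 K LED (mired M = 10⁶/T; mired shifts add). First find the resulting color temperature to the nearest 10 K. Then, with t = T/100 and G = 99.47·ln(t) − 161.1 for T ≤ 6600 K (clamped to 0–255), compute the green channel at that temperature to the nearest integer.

199

M_in = 10⁶/5558 = 179.92; M_out = 179.92 + (+87) = 266.92.
T_out = 10⁶/266.92 = 3746.4 K → 3750 K; t = 37.5.
G = 99.47·ln 37.5 − 161.1 = 99.47·3.6243 − 161.1 = 199.413.
Rounded: 199.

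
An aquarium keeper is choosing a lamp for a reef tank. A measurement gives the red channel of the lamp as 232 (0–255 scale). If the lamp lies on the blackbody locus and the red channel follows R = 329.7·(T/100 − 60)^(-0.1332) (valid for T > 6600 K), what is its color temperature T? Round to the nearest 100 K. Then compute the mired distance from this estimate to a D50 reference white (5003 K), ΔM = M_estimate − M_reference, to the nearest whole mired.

-65 mireds

(t − 60)^(-0.1332) = 232/329.7 = 0.70367.
t − 60 = 0.70367^(1/-0.1332) = 0.70367^(-7.508) = 13.992, so t = 73.992.
T = 100·t = 7399 K → 7400 K to the nearest 100 K.
M_estimate = 10⁶/7400 = 135.14; M_reference = 10⁶/5003 = 199.88.
ΔM = 135.14 − 199.88 = -64.74 → -65 mireds.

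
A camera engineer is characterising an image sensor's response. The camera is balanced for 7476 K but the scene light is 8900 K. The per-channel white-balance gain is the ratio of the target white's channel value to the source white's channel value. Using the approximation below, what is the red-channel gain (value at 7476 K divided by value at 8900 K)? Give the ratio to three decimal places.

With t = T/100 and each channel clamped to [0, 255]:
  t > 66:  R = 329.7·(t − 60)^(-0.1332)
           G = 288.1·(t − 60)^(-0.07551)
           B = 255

1.094

At 8900 K (t = 89):
  R = 329.7·(89 − 60)^(-0.1332) = 329.7·29^(-0.1332) = 329.7·0.63857 = 210.537.
At 7476 K (t = 74.76):
  R = 329.7·(74.76 − 60)^(-0.1332) = 329.7·14.76^(-0.1332) = 329.7·0.69868 = 230.354.
Gain = 230.354 / 210.537 = 1.0941 → 1.094.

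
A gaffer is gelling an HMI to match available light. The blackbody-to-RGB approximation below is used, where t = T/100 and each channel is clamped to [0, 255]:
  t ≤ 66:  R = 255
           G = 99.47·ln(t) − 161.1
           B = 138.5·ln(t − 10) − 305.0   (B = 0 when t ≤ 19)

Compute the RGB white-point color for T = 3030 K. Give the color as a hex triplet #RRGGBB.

t = 3030/100 = 30.3; the t ≤ 66 branch applies.
R = 255 by definition for t ≤ 66.
G = 99.47·ln 30.3 − 161.1 = 99.47·3.4111 − 161.1 = 178.207.
B = 138.5·ln(30.3 − 10) − 305.0 = 138.5·ln 20.3 − 305.0 = 138.5·3.0106 − 305.0 = 111.971.
Rounded: (255, 178, 112).
In hex: #FFB270.

#FFB270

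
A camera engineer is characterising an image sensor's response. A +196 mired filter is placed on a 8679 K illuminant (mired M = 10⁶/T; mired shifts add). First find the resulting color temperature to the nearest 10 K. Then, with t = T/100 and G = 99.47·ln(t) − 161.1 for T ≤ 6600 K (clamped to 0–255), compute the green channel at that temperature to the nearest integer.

184

M_in = 10⁶/8679 = 115.22; M_out = 115.22 + (+196) = 311.22.
T_out = 10⁶/311.22 = 3213.2 K → 3210 K; t = 32.1.
G = 99.47·ln 32.1 − 161.1 = 99.47·3.4689 − 161.1 = 183.947.
Rounded: 184.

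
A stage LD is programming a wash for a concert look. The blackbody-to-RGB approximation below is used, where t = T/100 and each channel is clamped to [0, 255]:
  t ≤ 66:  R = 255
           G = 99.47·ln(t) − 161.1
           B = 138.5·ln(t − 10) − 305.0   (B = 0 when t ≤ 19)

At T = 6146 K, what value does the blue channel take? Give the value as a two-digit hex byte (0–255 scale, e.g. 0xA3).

0xF1

t = 6146/100 = 61.46; the t ≤ 66 branch applies.
B = 138.5·ln(61.46 − 10) − 305.0 = 138.5·ln 51.46 − 305.0 = 138.5·3.9408 − 305.0 = 240.801.
Rounded: 241; in hex, 0xF1.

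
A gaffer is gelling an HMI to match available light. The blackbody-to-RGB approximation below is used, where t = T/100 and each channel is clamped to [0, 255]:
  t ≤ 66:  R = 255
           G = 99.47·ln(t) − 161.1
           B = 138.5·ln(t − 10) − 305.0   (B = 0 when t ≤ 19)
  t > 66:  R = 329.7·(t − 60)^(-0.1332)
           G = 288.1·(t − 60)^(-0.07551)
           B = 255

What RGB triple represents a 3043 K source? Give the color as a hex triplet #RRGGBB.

t = 3043/100 = 30.43; the t ≤ 66 branch applies.
R = 255 by definition for t ≤ 66.
G = 99.47·ln 30.43 − 161.1 = 99.47·3.4154 − 161.1 = 178.633.
B = 138.5·ln(30.43 − 10) − 305.0 = 138.5·ln 20.43 − 305.0 = 138.5·3.0170 − 305.0 = 112.855.
Rounded: (255, 179, 113).
In hex: #FFB371.

#FFB371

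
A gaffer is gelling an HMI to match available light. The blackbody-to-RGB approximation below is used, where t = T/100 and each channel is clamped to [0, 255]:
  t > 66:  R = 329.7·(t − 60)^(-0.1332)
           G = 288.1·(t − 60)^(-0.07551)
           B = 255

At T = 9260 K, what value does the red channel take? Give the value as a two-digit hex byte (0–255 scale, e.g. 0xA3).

t = 9260/100 = 92.6; the t > 66 branch applies.
R = 329.7·(92.6 − 60)^(-0.1332) = 329.7·32.6^(-0.1332) = 329.7·0.62869 = 207.280.
Rounded: 207; in hex, 0xCF.

0xCF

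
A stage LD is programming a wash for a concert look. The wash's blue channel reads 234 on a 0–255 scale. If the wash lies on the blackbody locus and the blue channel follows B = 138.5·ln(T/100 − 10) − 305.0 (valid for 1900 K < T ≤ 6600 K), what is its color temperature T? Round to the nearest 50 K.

5900 K

ln(t − 10) = (234 + 305.0) / 138.5 = 3.8917.
t − 10 = e^3.8917 = 48.994, so t = 58.994.
T = 100·t = 5899 K → 5900 K to the nearest 50 K.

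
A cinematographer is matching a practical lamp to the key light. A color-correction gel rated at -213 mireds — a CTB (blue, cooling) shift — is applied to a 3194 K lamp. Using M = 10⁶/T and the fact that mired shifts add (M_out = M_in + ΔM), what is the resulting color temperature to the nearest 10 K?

9990 K

M_in = 10⁶/3194 = 313.09 mireds.
M_out = 313.09 + (-213) = 100.09 mireds.
T_out = 10⁶/100.09 = 9991.3 K → 9990 K.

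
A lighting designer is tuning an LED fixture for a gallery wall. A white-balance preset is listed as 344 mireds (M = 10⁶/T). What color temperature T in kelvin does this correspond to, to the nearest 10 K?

T = 10⁶ / 344 = 2906.98 K → 2910 K.

2910 K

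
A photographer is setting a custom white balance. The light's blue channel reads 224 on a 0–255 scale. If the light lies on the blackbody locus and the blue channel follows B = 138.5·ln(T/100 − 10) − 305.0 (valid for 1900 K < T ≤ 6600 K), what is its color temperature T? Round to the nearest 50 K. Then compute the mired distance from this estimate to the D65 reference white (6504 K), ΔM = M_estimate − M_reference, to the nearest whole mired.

ln(t − 10) = (224 + 305.0) / 138.5 = 3.8195.
t − 10 = e^3.8195 = 45.581, so t = 55.581.
T = 100·t = 5558 K → 5550 K to the nearest 50 K.
M_estimate = 10⁶/5550 = 180.18; M_reference = 10⁶/6504 = 153.75.
ΔM = 180.18 − 153.75 = 26.43 → +26 mireds.

+26 mireds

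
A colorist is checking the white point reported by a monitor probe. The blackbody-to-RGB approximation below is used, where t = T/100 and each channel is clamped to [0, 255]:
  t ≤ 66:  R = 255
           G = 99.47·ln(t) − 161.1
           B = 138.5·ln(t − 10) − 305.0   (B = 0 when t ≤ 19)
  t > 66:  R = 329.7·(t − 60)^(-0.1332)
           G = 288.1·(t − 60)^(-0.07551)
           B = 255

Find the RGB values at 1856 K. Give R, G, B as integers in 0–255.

t = 1856/100 = 18.56; the t ≤ 66 branch applies.
R = 255 by definition for t ≤ 66.
G = 99.47·ln 18.56 − 161.1 = 99.47·2.9210 − 161.1 = 129.453.
t = 18.56 ≤ 19, so B = 0.
Rounded: (255, 129, 0).

R=255, G=129, B=0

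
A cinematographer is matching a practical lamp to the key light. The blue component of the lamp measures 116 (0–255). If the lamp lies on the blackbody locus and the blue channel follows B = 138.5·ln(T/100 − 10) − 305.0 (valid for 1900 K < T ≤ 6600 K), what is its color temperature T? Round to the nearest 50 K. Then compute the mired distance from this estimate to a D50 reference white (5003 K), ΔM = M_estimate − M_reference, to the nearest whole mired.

ln(t − 10) = (116 + 305.0) / 138.5 = 3.0397.
t − 10 = e^3.0397 = 20.899, so t = 30.899.
T = 100·t = 3090 K → 3100 K to the nearest 50 K.
M_estimate = 10⁶/3100 = 322.58; M_reference = 10⁶/5003 = 199.88.
ΔM = 322.58 − 199.88 = 122.70 → +123 mireds.

+123 mireds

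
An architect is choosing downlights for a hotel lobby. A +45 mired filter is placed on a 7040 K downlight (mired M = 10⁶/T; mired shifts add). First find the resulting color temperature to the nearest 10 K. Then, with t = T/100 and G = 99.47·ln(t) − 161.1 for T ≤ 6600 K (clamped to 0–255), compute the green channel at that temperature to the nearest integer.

235

M_in = 10⁶/7040 = 142.05; M_out = 142.05 + (+45) = 187.05.
T_out = 10⁶/187.05 = 5346.3 K → 5350 K; t = 53.5.
G = 99.47·ln 53.5 − 161.1 = 99.47·3.9797 − 161.1 = 234.759.
Rounded: 235.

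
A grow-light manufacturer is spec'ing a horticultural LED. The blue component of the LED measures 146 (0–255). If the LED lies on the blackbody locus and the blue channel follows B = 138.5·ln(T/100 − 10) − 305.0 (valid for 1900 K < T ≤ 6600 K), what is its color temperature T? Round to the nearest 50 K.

3600 K

ln(t − 10) = (146 + 305.0) / 138.5 = 3.2563.
t − 10 = e^3.2563 = 25.954, so t = 35.954.
T = 100·t = 3595 K → 3600 K to the nearest 50 K.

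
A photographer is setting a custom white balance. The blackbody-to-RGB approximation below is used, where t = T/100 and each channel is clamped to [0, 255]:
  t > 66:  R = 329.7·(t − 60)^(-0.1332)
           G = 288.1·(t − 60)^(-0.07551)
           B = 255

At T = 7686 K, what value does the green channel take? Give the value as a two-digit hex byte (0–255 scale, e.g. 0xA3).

t = 7686/100 = 76.86; the t > 66 branch applies.
G = 288.1·(76.86 − 60)^(-0.07551) = 288.1·16.86^(-0.07551) = 288.1·0.80790 = 232.757.
Rounded: 233; in hex, 0xE9.

0xE9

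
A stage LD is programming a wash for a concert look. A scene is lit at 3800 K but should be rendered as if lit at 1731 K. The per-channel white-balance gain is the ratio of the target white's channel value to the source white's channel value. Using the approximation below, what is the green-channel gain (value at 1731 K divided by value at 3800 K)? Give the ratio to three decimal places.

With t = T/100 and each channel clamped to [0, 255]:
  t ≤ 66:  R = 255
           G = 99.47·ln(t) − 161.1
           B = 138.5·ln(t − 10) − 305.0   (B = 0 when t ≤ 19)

0.610

At 3800 K (t = 38):
  G = 99.47·ln 38 − 161.1 = 99.47·3.6376 − 161.1 = 200.731.
At 1731 K (t = 17.31):
  G = 99.47·ln 17.31 − 161.1 = 99.47·2.8513 − 161.1 = 122.517.
Gain = 122.517 / 200.731 = 0.6104 → 0.610.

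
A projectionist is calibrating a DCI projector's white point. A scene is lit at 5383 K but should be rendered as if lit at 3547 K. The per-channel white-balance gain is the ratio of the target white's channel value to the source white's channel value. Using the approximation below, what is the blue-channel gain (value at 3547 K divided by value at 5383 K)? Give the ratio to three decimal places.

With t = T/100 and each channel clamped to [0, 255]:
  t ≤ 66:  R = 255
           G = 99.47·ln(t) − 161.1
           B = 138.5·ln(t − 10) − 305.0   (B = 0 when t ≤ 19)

At 5383 K (t = 53.83):
  B = 138.5·ln(53.83 − 10) − 305.0 = 138.5·ln 43.83 − 305.0 = 138.5·3.7803 − 305.0 = 218.574.
At 3547 K (t = 35.47):
  B = 138.5·ln(35.47 − 10) − 305.0 = 138.5·ln 25.47 − 305.0 = 138.5·3.2375 − 305.0 = 143.394.
Gain = 143.394 / 218.574 = 0.6560 → 0.656.

0.656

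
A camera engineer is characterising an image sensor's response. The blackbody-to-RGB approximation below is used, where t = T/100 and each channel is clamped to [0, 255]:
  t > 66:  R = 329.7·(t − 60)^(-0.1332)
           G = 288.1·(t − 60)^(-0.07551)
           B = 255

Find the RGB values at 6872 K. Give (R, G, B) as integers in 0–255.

t = 6872/100 = 68.72; the t > 66 branch applies.
R = 329.7·(68.72 − 60)^(-0.1332) = 329.7·8.72^(-0.1332) = 329.7·0.74942 = 247.083.
G = 288.1·(68.72 − 60)^(-0.07551) = 288.1·8.72^(-0.07551) = 288.1·0.84914 = 244.639.
B = 255 by definition for t > 66.
Rounded: (247, 245, 255).

(247, 245, 255)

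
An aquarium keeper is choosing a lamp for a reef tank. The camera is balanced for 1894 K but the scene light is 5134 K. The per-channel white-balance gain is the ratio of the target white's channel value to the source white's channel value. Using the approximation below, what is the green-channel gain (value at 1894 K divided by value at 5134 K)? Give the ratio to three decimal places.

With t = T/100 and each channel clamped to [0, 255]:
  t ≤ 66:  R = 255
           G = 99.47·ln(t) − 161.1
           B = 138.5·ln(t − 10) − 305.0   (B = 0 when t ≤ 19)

At 5134 K (t = 51.34):
  G = 99.47·ln 51.34 − 161.1 = 99.47·3.9385 − 161.1 = 230.660.
At 1894 K (t = 18.94):
  G = 99.47·ln 18.94 − 161.1 = 99.47·2.9413 − 161.1 = 131.469.
Gain = 131.469 / 230.660 = 0.5700 → 0.570.

0.570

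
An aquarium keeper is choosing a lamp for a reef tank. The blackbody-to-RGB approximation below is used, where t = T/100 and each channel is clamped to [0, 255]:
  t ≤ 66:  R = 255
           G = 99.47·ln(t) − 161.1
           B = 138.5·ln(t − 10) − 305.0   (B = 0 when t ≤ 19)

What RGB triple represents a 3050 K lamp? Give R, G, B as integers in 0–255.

t = 3050/100 = 30.5; the t ≤ 66 branch applies.
R = 255 by definition for t ≤ 66.
G = 99.47·ln 30.5 − 161.1 = 99.47·3.4177 − 161.1 = 178.861.
B = 138.5·ln(30.5 − 10) − 305.0 = 138.5·ln 20.5 − 305.0 = 138.5·3.0204 − 305.0 = 113.329.
Rounded: (255, 179, 113).

R=255, G=179, B=113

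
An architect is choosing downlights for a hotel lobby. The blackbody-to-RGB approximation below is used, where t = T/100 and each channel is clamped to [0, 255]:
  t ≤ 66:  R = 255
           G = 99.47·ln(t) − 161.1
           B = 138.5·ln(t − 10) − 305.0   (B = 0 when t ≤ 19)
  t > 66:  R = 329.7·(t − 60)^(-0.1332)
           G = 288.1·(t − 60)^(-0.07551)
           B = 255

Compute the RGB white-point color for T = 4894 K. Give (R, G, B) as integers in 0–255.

(255, 226, 202)

t = 4894/100 = 48.94; the t ≤ 66 branch applies.
R = 255 by definition for t ≤ 66.
G = 99.47·ln 48.94 − 161.1 = 99.47·3.8906 − 161.1 = 225.897.
B = 138.5·ln(48.94 − 10) − 305.0 = 138.5·ln 38.94 − 305.0 = 138.5·3.6620 − 305.0 = 202.190.
Rounded: (255, 226, 202).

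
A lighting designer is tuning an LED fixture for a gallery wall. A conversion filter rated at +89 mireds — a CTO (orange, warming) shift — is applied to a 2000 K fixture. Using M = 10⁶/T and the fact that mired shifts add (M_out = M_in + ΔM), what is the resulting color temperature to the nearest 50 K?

M_in = 10⁶/2000 = 500.00 mireds.
M_out = 500.00 + (+89) = 589.00 mireds.
T_out = 10⁶/589.00 = 1697.8 K → 1700 K.

1700 K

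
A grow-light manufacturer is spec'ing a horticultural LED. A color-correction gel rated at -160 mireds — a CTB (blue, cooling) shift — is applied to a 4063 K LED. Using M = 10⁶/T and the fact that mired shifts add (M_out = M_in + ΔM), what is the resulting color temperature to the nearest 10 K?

M_in = 10⁶/4063 = 246.12 mireds.
M_out = 246.12 + (-160) = 86.12 mireds.
T_out = 10⁶/86.12 = 11611.2 K → 11610 K.

11610 K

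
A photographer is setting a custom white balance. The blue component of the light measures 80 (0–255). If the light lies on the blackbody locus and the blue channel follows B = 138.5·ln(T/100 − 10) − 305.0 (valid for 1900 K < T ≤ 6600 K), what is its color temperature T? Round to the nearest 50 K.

ln(t − 10) = (80 + 305.0) / 138.5 = 2.7798.
t − 10 = e^2.7798 = 16.116, so t = 26.116.
T = 100·t = 2612 K → 2600 K to the nearest 50 K.

2600 K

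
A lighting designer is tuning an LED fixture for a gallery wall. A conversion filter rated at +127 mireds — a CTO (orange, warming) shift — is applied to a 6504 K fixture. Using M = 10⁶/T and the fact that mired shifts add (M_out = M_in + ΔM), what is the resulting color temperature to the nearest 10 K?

M_in = 10⁶/6504 = 153.75 mireds.
M_out = 153.75 + (+127) = 280.75 mireds.
T_out = 10⁶/280.75 = 3561.9 K → 3560 K.

3560 K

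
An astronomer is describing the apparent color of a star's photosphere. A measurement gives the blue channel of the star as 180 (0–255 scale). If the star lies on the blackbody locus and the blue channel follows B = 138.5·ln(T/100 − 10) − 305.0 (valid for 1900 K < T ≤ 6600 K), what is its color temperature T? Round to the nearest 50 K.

4300 K

ln(t − 10) = (180 + 305.0) / 138.5 = 3.5018.
t − 10 = e^3.5018 = 33.175, so t = 43.175.
T = 100·t = 4318 K → 4300 K to the nearest 50 K.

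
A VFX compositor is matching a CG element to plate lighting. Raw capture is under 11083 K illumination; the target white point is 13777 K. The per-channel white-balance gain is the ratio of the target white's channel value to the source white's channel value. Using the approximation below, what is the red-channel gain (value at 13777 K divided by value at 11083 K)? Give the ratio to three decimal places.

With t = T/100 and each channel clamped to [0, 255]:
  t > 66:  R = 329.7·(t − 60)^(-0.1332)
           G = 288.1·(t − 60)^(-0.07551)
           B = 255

0.945

At 11083 K (t = 110.83):
  R = 329.7·(110.83 − 60)^(-0.1332) = 329.7·50.83^(-0.1332) = 329.7·0.59258 = 195.373.
At 13777 K (t = 137.77):
  R = 329.7·(137.77 − 60)^(-0.1332) = 329.7·77.77^(-0.1332) = 329.7·0.55994 = 184.613.
Gain = 184.613 / 195.373 = 0.9449 → 0.945.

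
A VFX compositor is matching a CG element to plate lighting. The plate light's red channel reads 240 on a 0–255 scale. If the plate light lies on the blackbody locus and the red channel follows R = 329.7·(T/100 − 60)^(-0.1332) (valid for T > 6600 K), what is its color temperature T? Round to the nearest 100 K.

7100 K

(t − 60)^(-0.1332) = 240/329.7 = 0.72793.
t − 60 = 0.72793^(1/-0.1332) = 0.72793^(-7.508) = 10.848, so t = 70.848.
T = 100·t = 7085 K → 7100 K to the nearest 100 K.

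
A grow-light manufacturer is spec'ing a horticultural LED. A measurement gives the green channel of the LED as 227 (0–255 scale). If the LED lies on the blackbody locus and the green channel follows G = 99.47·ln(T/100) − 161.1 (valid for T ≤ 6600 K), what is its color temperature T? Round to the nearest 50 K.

4950 K

ln t = (227 + 161.1) / 99.47 = 3.9017.
t = e^3.9017 = 49.485.
T = 100·t = 4949 K → 4950 K to the nearest 50 K.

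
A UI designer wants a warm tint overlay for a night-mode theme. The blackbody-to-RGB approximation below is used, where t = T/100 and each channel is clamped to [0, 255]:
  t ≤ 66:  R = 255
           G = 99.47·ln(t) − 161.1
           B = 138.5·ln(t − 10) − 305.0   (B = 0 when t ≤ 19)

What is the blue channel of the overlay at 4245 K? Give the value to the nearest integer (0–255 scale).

177

t = 4245/100 = 42.45; the t ≤ 66 branch applies.
B = 138.5·ln(42.45 − 10) − 305.0 = 138.5·ln 32.45 − 305.0 = 138.5·3.4797 − 305.0 = 176.939.
Rounded: 177.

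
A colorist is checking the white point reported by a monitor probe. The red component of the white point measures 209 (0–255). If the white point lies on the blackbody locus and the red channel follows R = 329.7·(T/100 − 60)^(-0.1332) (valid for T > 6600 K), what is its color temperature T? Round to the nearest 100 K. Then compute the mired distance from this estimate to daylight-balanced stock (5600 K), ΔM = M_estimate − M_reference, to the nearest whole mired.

(t − 60)^(-0.1332) = 209/329.7 = 0.63391.
t − 60 = 0.63391^(1/-0.1332) = 0.63391^(-7.508) = 30.639, so t = 90.639.
T = 100·t = 9064 K → 9100 K to the nearest 100 K.
M_estimate = 10⁶/9100 = 109.89; M_reference = 10⁶/5600 = 178.57.
ΔM = 109.89 − 178.57 = -68.68 → -69 mireds.

-69 mireds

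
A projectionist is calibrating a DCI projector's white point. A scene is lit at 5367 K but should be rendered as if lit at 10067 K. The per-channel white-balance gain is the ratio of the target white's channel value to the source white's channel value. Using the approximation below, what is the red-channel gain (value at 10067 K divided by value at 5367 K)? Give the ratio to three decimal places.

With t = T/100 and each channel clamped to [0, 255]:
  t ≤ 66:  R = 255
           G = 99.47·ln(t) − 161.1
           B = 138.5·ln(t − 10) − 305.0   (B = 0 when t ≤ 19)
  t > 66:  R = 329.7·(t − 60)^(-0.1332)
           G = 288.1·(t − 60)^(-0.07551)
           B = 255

At 5367 K (t = 53.67):
  R = 255 by definition for t ≤ 66.
At 10067 K (t = 100.67):
  R = 329.7·(100.67 − 60)^(-0.1332) = 329.7·40.67^(-0.1332) = 329.7·0.61044 = 201.263.
Gain = 201.263 / 255.000 = 0.7893 → 0.789.

0.789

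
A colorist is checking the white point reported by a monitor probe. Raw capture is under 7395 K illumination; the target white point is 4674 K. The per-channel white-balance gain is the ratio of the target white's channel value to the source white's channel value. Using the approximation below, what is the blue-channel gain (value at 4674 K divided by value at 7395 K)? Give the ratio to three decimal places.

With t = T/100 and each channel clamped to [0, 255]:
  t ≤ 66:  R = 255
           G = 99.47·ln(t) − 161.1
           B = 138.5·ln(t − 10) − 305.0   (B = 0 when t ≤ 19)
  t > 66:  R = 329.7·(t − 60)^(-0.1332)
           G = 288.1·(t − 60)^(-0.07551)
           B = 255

At 7395 K (t = 73.95):
  B = 255 by definition for t > 66.
At 4674 K (t = 46.74):
  B = 138.5·ln(46.74 − 10) − 305.0 = 138.5·ln 36.74 − 305.0 = 138.5·3.6039 − 305.0 = 194.135.
Gain = 194.135 / 255.000 = 0.7613 → 0.761.

0.761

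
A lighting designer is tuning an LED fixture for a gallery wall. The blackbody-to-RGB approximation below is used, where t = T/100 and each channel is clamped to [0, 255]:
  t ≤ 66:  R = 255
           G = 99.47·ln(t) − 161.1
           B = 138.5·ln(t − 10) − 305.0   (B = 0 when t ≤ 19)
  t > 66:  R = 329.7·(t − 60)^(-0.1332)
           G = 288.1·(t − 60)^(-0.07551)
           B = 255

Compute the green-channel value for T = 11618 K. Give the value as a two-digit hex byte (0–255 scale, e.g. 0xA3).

0xD5

t = 11618/100 = 116.18; the t > 66 branch applies.
G = 288.1·(116.18 − 60)^(-0.07551) = 288.1·56.18^(-0.07551) = 288.1·0.73772 = 212.536.
Rounded: 213; in hex, 0xD5.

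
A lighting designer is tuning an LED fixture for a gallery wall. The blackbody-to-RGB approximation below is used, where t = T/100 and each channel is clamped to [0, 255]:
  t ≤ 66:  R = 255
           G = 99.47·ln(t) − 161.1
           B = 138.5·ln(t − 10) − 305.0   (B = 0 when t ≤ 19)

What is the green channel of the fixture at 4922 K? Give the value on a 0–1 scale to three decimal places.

t = 4922/100 = 49.22; the t ≤ 66 branch applies.
G = 99.47·ln 49.22 − 161.1 = 99.47·3.8963 − 161.1 = 226.465.
On a 0–1 scale: 226.465/255 = 0.8881 → 0.888.

0.888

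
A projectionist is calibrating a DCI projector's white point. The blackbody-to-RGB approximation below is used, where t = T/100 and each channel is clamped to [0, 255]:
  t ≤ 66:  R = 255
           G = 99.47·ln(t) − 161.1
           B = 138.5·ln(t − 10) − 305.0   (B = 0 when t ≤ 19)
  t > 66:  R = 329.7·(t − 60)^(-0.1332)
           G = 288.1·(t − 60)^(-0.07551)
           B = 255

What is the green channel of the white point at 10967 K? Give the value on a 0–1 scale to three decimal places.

t = 10967/100 = 109.67; the t > 66 branch applies.
G = 288.1·(109.67 − 60)^(-0.07551) = 288.1·49.67^(-0.07551) = 288.1·0.74461 = 214.522.
On a 0–1 scale: 214.522/255 = 0.8413 → 0.841.

0.841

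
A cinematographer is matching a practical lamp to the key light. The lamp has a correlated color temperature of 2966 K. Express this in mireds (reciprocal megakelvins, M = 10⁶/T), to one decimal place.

337.2 mireds

M = 10⁶ / 2966 = 337.154 → 337.2 mireds.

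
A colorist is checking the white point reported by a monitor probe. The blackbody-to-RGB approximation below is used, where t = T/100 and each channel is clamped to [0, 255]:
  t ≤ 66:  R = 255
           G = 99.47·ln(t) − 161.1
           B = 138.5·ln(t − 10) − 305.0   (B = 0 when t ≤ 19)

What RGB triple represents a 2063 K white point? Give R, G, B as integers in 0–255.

t = 2063/100 = 20.63; the t ≤ 66 branch applies.
R = 255 by definition for t ≤ 66.
G = 99.47·ln 20.63 − 161.1 = 99.47·3.0267 − 161.1 = 139.970.
B = 138.5·ln(20.63 − 10) − 305.0 = 138.5·ln 10.63 − 305.0 = 138.5·2.3637 − 305.0 = 22.370.
Rounded: (255, 140, 22).

R=255, G=140, B=22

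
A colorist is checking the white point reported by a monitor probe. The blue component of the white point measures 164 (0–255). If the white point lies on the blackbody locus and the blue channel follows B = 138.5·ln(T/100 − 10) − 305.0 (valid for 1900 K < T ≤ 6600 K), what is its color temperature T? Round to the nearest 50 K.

ln(t − 10) = (164 + 305.0) / 138.5 = 3.3863.
t − 10 = e^3.3863 = 29.556, so t = 39.556.
T = 100·t = 3956 K → 3950 K to the nearest 50 K.

3950 K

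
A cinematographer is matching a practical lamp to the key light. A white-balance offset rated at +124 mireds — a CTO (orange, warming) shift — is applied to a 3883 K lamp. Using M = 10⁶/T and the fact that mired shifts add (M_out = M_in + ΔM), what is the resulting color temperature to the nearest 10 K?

2620 K

M_in = 10⁶/3883 = 257.53 mireds.
M_out = 257.53 + (+124) = 381.53 mireds.
T_out = 10⁶/381.53 = 2621.0 K → 2620 K.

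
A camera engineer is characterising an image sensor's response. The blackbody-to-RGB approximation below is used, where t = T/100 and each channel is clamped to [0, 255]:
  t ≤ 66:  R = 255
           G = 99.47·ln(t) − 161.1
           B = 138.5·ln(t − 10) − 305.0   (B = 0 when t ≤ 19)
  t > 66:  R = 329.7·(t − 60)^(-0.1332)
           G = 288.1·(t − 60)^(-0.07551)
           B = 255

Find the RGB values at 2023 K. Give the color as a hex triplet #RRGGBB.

#FF8A11

t = 2023/100 = 20.23; the t ≤ 66 branch applies.
R = 255 by definition for t ≤ 66.
G = 99.47·ln 20.23 − 161.1 = 99.47·3.0072 − 161.1 = 138.023.
B = 138.5·ln(20.23 − 10) − 305.0 = 138.5·ln 10.23 − 305.0 = 138.5·2.3253 − 305.0 = 17.057.
Rounded: (255, 138, 17).
In hex: #FF8A11.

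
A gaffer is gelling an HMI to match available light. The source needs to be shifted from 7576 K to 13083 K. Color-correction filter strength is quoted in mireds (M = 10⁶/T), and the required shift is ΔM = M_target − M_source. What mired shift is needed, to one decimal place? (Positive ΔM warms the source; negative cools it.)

-55.6 mireds

M_source = 10⁶/7576 = 131.996; M_target = 10⁶/13083 = 76.435.
ΔM = 76.435 − 131.996 = -55.561 → -55.6 mireds, a cooling shift.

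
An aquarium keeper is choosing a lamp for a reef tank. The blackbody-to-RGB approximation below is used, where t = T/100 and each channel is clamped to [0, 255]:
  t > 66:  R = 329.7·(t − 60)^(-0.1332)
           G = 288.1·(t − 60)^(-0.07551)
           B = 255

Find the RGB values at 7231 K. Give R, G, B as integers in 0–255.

t = 7231/100 = 72.31; the t > 66 branch applies.
R = 329.7·(72.31 − 60)^(-0.1332) = 329.7·12.31^(-0.1332) = 329.7·0.71578 = 235.992.
G = 288.1·(72.31 − 60)^(-0.07551) = 288.1·12.31^(-0.07551) = 288.1·0.82732 = 238.351.
B = 255 by definition for t > 66.
Rounded: (236, 238, 255).

R=236, G=238, B=255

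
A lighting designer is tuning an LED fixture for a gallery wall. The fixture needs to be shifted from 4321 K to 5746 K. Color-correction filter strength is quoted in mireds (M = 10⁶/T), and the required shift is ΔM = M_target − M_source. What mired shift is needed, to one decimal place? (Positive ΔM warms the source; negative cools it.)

-57.4 mireds

M_source = 10⁶/4321 = 231.428; M_target = 10⁶/5746 = 174.034.
ΔM = 174.034 − 231.428 = -57.394 → -57.4 mireds, a cooling shift.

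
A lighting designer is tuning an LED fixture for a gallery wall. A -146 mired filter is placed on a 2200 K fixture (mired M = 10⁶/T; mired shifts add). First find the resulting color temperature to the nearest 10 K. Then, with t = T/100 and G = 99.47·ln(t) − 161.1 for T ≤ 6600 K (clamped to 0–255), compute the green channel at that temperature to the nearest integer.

185

M_in = 10⁶/2200 = 454.55; M_out = 454.55 + (-146) = 308.55.
T_out = 10⁶/308.55 = 3241.0 K → 3240 K; t = 32.4.
G = 99.47·ln 32.4 − 161.1 = 99.47·3.4782 − 161.1 = 184.872.
Rounded: 185.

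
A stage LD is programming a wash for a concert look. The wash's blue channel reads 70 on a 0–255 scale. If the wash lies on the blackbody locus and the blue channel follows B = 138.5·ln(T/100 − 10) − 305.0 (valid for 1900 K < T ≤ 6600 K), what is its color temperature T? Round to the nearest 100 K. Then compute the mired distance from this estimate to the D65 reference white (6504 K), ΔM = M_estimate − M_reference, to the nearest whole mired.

ln(t − 10) = (70 + 305.0) / 138.5 = 2.7076.
t − 10 = e^2.7076 = 14.993, so t = 24.993.
T = 100·t = 2499 K → 2500 K to the nearest 100 K.
M_estimate = 10⁶/2500 = 400.00; M_reference = 10⁶/6504 = 153.75.
ΔM = 400.00 − 153.75 = 246.25 → +246 mireds.

+246 mireds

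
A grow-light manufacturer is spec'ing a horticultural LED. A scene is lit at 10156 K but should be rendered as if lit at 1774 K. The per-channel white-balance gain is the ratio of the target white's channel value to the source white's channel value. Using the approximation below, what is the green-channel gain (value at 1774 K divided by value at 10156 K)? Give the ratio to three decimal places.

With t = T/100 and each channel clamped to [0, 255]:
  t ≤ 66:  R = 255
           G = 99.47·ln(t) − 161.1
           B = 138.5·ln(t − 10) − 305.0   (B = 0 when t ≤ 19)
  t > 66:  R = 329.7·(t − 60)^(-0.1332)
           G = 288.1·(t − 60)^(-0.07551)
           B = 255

At 10156 K (t = 101.56):
  G = 288.1·(101.56 − 60)^(-0.07551) = 288.1·41.56^(-0.07551) = 288.1·0.75470 = 217.429.
At 1774 K (t = 17.74):
  G = 99.47·ln 17.74 − 161.1 = 99.47·2.8758 − 161.1 = 124.958.
Gain = 124.958 / 217.429 = 0.5747 → 0.575.

0.575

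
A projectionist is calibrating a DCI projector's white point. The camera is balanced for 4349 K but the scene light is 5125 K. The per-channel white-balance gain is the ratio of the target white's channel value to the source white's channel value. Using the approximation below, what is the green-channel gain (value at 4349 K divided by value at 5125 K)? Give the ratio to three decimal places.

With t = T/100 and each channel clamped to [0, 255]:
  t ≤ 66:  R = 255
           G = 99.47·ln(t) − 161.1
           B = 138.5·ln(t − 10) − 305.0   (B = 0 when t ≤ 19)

At 5125 K (t = 51.25):
  G = 99.47·ln 51.25 − 161.1 = 99.47·3.9367 − 161.1 = 230.485.
At 4349 K (t = 43.49):
  G = 99.47·ln 43.49 − 161.1 = 99.47·3.7725 − 161.1 = 214.154.
Gain = 214.154 / 230.485 = 0.9291 → 0.929.

0.929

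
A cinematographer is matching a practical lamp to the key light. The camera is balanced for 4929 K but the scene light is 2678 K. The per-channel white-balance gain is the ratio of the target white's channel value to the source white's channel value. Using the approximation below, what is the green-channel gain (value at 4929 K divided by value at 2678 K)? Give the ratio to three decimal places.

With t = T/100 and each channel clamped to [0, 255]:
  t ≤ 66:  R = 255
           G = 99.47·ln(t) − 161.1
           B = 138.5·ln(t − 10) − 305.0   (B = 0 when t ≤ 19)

At 2678 K (t = 26.78):
  G = 99.47·ln 26.78 − 161.1 = 99.47·3.2877 − 161.1 = 165.923.
At 4929 K (t = 49.29):
  G = 99.47·ln 49.29 − 161.1 = 99.47·3.8977 − 161.1 = 226.606.
Gain = 226.606 / 165.923 = 1.3657 → 1.366.

1.366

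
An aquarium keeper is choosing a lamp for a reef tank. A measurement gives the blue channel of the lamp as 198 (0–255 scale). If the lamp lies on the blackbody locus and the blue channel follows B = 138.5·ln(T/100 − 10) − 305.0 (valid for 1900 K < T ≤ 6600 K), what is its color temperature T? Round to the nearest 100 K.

ln(t − 10) = (198 + 305.0) / 138.5 = 3.6318.
t − 10 = e^3.6318 = 37.780, so t = 47.780.
T = 100·t = 4778 K → 4800 K to the nearest 100 K.

4800 K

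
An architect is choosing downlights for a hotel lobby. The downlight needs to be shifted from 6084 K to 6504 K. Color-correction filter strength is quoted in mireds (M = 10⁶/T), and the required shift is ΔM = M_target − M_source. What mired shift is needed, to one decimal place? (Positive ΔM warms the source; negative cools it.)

-10.6 mireds

M_source = 10⁶/6084 = 164.366; M_target = 10⁶/6504 = 153.752.
ΔM = 153.752 − 164.366 = -10.614 → -10.6 mireds, a cooling shift.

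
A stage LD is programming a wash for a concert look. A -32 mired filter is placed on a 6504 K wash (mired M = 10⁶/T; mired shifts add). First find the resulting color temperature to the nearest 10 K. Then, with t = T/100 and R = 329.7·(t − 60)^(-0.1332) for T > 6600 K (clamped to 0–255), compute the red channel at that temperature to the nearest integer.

M_in = 10⁶/6504 = 153.75; M_out = 153.75 + (-32) = 121.75.
T_out = 10⁶/121.75 = 8213.4 K → 8210 K; t = 82.1.
R = 329.7·(82.1 − 60)^(-0.1332) = 329.7·22.1^(-0.1332) = 329.7·0.66211 = 218.296.
Rounded: 218.

218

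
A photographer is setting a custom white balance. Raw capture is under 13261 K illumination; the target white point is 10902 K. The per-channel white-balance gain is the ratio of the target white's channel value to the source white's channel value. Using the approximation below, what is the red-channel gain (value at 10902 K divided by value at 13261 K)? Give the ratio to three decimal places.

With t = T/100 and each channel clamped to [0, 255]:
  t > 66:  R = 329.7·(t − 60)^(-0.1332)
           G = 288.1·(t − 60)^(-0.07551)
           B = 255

1.054

At 13261 K (t = 132.61):
  R = 329.7·(132.61 − 60)^(-0.1332) = 329.7·72.61^(-0.1332) = 329.7·0.56509 = 186.309.
At 10902 K (t = 109.02):
  R = 329.7·(109.02 − 60)^(-0.1332) = 329.7·49.02^(-0.1332) = 329.7·0.59545 = 196.318.
Gain = 196.318 / 186.309 = 1.0537 → 1.054.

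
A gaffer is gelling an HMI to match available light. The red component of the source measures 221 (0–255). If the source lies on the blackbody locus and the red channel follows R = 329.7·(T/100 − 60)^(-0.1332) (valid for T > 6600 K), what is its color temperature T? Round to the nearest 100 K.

(t − 60)^(-0.1332) = 221/329.7 = 0.67031.
t − 60 = 0.67031^(1/-0.1332) = 0.67031^(-7.508) = 20.149, so t = 80.149.
T = 100·t = 8015 K → 8000 K to the nearest 100 K.

8000 K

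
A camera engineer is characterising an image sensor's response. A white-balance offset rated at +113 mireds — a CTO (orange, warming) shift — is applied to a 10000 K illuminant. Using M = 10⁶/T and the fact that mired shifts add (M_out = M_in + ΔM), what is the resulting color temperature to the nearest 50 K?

4700 K

M_in = 10⁶/10000 = 100.00 mireds.
M_out = 100.00 + (+113) = 213.00 mireds.
T_out = 10⁶/213.00 = 4694.8 K → 4700 K.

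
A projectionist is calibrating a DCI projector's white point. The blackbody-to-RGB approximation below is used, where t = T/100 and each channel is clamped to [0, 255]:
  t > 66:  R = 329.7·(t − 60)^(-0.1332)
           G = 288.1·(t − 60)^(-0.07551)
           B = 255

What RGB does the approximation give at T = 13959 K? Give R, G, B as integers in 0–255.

t = 13959/100 = 139.59; the t > 66 branch applies.
R = 329.7·(139.59 − 60)^(-0.1332) = 329.7·79.59^(-0.1332) = 329.7·0.55822 = 184.045.
G = 288.1·(139.59 − 60)^(-0.07551) = 288.1·79.59^(-0.07551) = 288.1·0.71857 = 207.019.
B = 255 by definition for t > 66.
Rounded: (184, 207, 255).

R=184, G=207, B=255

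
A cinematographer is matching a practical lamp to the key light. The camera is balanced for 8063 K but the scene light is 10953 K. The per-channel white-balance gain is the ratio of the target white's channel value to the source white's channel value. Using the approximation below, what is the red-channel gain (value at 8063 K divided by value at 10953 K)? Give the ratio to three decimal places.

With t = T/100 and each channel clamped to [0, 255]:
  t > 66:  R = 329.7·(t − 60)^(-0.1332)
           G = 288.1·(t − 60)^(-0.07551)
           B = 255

1.124

At 10953 K (t = 109.53):
  R = 329.7·(109.53 − 60)^(-0.1332) = 329.7·49.53^(-0.1332) = 329.7·0.59463 = 196.048.
At 8063 K (t = 80.63):
  R = 329.7·(80.63 − 60)^(-0.1332) = 329.7·20.63^(-0.1332) = 329.7·0.66820 = 220.307.
Gain = 220.307 / 196.048 = 1.1237 → 1.124.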